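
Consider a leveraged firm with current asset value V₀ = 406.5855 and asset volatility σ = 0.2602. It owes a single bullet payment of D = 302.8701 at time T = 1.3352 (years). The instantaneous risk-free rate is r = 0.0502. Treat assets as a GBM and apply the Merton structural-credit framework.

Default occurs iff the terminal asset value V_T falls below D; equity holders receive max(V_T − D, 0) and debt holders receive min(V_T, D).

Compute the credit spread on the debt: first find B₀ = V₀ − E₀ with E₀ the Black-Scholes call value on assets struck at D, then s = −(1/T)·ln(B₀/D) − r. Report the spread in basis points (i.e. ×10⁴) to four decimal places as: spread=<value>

d₁ = [ln(V₀/D) + (r + σ²/2)T] / (σ√T)
   = [ln(406.5855/302.8701) + (0.0502 + 0.5·0.2602²)·1.3352] / (0.2602·√1.3352)
   = [0.294490 + 0.112226] / 0.300663 = 1.352731
d₂ = d₁ − σ√T = 1.352731 − 0.300663 = 1.052067
N(d₁) = 0.911929,  N(d₂) = 0.853616,  e^(−rT) = 0.935170
E₀ = V₀·N(d₁) − D·e^(−rT)·N(d₂)
   = 406.5855·0.911929 − 302.8701·0.935170·0.853616 = 129.003332
B₀ = V₀ − E₀ = 406.5855 − 129.003332 = 277.582168
spread = −(1/T)·ln(B₀/D) − r = −(1/1.3352)·ln(277.582168/302.8701) − 0.0502 = 0.01509884
in basis points: 0.01509884 × 10⁴ = 150.9884 bp

spread=150.9884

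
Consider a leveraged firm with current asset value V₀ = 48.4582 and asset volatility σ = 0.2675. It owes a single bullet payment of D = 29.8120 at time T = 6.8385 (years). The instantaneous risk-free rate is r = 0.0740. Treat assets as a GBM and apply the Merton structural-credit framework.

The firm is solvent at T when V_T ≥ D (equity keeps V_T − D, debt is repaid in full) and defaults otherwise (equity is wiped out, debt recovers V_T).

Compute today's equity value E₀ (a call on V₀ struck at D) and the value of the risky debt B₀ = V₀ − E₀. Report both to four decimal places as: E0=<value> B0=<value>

d₁ = [ln(V₀/D) + (r + σ²/2)T] / (σ√T)
   = [ln(48.4582/29.8120) + (0.0740 + 0.5·0.2675²)·6.8385] / (0.2675·√6.8385)
   = [0.485791 + 0.750718] / 0.699527 = 1.767636
d₂ = d₁ − σ√T = 1.767636 − 0.699527 = 1.068109
N(d₁) = 0.961439,  N(d₂) = 0.857264,  e^(−rT) = 0.602873
E₀ = V₀·N(d₁) − D·e^(−rT)·N(d₂)
   = 48.4582·0.961439 − 29.8120·0.602873·0.857264 = 31.182128
B₀ = V₀ − E₀ = 48.4582 − 31.182128 = 17.276072

E0=31.1821 B0=17.2761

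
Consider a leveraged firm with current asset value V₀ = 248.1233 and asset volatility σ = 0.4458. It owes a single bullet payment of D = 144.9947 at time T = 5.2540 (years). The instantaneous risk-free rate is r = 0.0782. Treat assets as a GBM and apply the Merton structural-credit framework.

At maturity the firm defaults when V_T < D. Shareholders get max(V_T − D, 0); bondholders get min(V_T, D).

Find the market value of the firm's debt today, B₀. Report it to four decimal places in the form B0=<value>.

B0=82.2473

d₁ = [ln(V₀/D) + (r + σ²/2)T] / (σ√T)
   = [ln(248.1233/144.9947) + (0.0782 + 0.5·0.4458²)·5.2540] / (0.4458·√5.2540)
   = [0.537229 + 0.932947] / 1.021845 = 1.438746
d₂ = d₁ − σ√T = 1.438746 − 1.021845 = 0.416900
N(d₁) = 0.924889,  N(d₂) = 0.661624,  e^(−rT) = 0.663078
E₀ = V₀·N(d₁) − D·e^(−rT)·N(d₂)
   = 248.1233·0.924889 − 144.9947·0.663078·0.661624 = 165.876027
B₀ = V₀ − E₀ = 248.1233 − 165.876027 = 82.247273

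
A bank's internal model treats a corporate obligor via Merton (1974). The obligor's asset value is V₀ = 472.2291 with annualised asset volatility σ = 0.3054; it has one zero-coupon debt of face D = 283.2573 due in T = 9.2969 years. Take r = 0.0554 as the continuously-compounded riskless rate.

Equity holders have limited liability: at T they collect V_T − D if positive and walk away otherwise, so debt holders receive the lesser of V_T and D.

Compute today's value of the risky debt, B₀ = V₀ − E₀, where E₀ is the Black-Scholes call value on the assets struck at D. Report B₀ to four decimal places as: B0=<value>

d₁ = [ln(V₀/D) + (r + σ²/2)T] / (σ√T)
   = [ln(472.2291/283.2573) + (0.0554 + 0.5·0.3054²)·9.2969] / (0.3054·√9.2969)
   = [0.511109 + 0.948605] / 0.931190 = 1.567580
d₂ = d₁ − σ√T = 1.567580 − 0.931190 = 0.636390
N(d₁) = 0.941510,  N(d₂) = 0.737739,  e^(−rT) = 0.597472
E₀ = V₀·N(d₁) − D·e^(−rT)·N(d₂)
   = 472.2291·0.941510 − 283.2573·0.597472·0.737739 = 319.754964
B₀ = V₀ − E₀ = 472.2291 − 319.754964 = 152.474136

B0=152.4741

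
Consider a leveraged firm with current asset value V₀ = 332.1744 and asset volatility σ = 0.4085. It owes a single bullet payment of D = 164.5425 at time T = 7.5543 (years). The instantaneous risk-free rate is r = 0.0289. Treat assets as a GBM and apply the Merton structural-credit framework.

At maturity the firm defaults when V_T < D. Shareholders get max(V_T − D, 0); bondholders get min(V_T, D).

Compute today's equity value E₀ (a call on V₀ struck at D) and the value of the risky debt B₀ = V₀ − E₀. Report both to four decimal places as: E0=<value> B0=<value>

E0=224.7796 B0=107.3948

d₁ = [ln(V₀/D) + (r + σ²/2)T] / (σ√T)
   = [ln(332.1744/164.5425) + (0.0289 + 0.5·0.4085²)·7.5543] / (0.4085·√7.5543)
   = [0.702491 + 0.848621] / 1.122766 = 1.381510
d₂ = d₁ − σ√T = 1.381510 − 1.122766 = 0.258744
N(d₁) = 0.916439,  N(d₂) = 0.602084,  e^(−rT) = 0.803869
E₀ = V₀·N(d₁) − D·e^(−rT)·N(d₂)
   = 332.1744·0.916439 − 164.5425·0.803869·0.602084 = 224.779585
B₀ = V₀ − E₀ = 332.1744 − 224.779585 = 107.394815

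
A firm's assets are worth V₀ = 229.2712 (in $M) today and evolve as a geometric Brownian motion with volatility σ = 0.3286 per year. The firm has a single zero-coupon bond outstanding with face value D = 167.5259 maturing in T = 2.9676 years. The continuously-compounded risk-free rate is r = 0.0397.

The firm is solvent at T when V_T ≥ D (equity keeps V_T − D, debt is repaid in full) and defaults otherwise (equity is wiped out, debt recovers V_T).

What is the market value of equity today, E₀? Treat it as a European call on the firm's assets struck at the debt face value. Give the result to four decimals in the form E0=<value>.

d₁ = [ln(V₀/D) + (r + σ²/2)T] / (σ√T)
   = [ln(229.2712/167.5259) + (0.0397 + 0.5·0.3286²)·2.9676] / (0.3286·√2.9676)
   = [0.313768 + 0.278031] / 0.566070 = 1.045452
d₂ = d₁ − σ√T = 1.045452 − 0.566070 = 0.479382
N(d₁) = 0.852093,  N(d₂) = 0.684166,  e^(−rT) = 0.888862
E₀ = V₀·N(d₁) − D·e^(−rT)·N(d₂)
   = 229.2712·0.852093 − 167.5259·0.888862·0.684166 = 93.482956

E0=93.4830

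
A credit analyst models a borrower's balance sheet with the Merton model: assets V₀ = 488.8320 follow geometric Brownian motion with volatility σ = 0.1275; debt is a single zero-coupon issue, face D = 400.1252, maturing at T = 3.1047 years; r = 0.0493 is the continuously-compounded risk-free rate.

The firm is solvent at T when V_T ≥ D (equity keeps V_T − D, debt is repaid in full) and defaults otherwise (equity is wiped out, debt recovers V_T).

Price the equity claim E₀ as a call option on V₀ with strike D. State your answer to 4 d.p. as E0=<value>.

d₁ = [ln(V₀/D) + (r + σ²/2)T] / (σ√T)
   = [ln(488.8320/400.1252) + (0.0493 + 0.5·0.1275²)·3.1047] / (0.1275·√3.1047)
   = [0.200241 + 0.178297] / 0.224657 = 1.684962
d₂ = d₁ − σ√T = 1.684962 − 0.224657 = 1.460305
N(d₁) = 0.954002,  N(d₂) = 0.927897,  e^(−rT) = 0.858077
E₀ = V₀·N(d₁) − D·e^(−rT)·N(d₂)
   = 488.8320·0.954002 − 400.1252·0.858077·0.927897 = 147.764348

E0=147.7643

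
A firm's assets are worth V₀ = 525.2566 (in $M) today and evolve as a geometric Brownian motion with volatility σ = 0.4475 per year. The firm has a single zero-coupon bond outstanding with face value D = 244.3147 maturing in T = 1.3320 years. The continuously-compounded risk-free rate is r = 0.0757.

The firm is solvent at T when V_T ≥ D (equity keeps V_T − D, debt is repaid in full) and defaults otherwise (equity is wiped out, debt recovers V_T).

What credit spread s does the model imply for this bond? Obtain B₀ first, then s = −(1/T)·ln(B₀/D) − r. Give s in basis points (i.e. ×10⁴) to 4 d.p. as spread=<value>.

spread=113.5607

d₁ = [ln(V₀/D) + (r + σ²/2)T] / (σ√T)
   = [ln(525.2566/244.3147) + (0.0757 + 0.5·0.4475²)·1.3320] / (0.4475·√1.3320)
   = [0.765430 + 0.234203] / 0.516470 = 1.935510
d₂ = d₁ − σ√T = 1.935510 − 0.516470 = 1.419040
N(d₁) = 0.973536,  N(d₂) = 0.922056,  e^(−rT) = 0.904085
E₀ = V₀·N(d₁) − D·e^(−rT)·N(d₂)
   = 525.2566·0.973536 − 244.3147·0.904085·0.922056 = 307.691423
B₀ = V₀ − E₀ = 525.2566 − 307.691423 = 217.565177
spread = −(1/T)·ln(B₀/D) − r = −(1/1.3320)·ln(217.565177/244.3147) − 0.0757 = 0.01135607
in basis points: 0.01135607 × 10⁴ = 113.5607 bp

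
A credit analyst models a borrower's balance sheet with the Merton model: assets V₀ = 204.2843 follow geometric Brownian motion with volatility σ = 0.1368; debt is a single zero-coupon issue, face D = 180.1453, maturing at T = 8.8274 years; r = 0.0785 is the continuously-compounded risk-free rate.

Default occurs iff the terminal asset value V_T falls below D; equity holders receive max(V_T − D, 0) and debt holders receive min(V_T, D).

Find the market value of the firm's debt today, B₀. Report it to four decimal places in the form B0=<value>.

d₁ = [ln(V₀/D) + (r + σ²/2)T] / (σ√T)
   = [ln(204.2843/180.1453) + (0.0785 + 0.5·0.1368²)·8.8274] / (0.1368·√8.8274)
   = [0.125749 + 0.775550] / 0.406446 = 2.217514
d₂ = d₁ − σ√T = 2.217514 − 0.406446 = 1.811068
N(d₁) = 0.986706,  N(d₂) = 0.964935,  e^(−rT) = 0.500098
E₀ = V₀·N(d₁) − D·e^(−rT)·N(d₂)
   = 204.2843·0.986706 − 180.1453·0.500098·0.964935 = 114.637244
B₀ = V₀ − E₀ = 204.2843 − 114.637244 = 89.647056

B0=89.6471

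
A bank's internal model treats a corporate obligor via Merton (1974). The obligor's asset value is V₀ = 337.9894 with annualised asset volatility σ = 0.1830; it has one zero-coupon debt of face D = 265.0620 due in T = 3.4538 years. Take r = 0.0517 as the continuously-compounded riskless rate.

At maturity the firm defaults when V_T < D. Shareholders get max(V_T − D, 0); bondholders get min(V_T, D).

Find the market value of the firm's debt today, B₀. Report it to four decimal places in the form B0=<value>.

d₁ = [ln(V₀/D) + (r + σ²/2)T] / (σ√T)
   = [ln(337.9894/265.0620) + (0.0517 + 0.5·0.1830²)·3.4538] / (0.1830·√3.4538)
   = [0.243051 + 0.236394] / 0.340095 = 1.409738
d₂ = d₁ − σ√T = 1.409738 − 0.340095 = 1.069644
N(d₁) = 0.920692,  N(d₂) = 0.857610,  e^(−rT) = 0.836473
E₀ = V₀·N(d₁) − D·e^(−rT)·N(d₂)
   = 337.9894·0.920692 − 265.0620·0.836473·0.857610 = 121.037126
B₀ = V₀ − E₀ = 337.9894 − 121.037126 = 216.952274

B0=216.9523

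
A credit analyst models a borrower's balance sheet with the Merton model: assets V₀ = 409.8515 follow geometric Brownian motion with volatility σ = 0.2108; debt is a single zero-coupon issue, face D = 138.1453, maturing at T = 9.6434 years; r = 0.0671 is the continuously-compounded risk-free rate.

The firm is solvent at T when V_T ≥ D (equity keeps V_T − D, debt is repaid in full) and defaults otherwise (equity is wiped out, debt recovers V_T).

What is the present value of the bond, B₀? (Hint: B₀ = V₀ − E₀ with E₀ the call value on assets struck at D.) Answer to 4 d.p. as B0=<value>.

d₁ = [ln(V₀/D) + (r + σ²/2)T] / (σ√T)
   = [ln(409.8515/138.1453) + (0.0671 + 0.5·0.2108²)·9.6434] / (0.2108·√9.6434)
   = [1.087489 + 0.861332] / 0.654615 = 2.977051
d₂ = d₁ − σ√T = 2.977051 − 0.654615 = 2.322436
N(d₁) = 0.998545,  N(d₂) = 0.989895,  e^(−rT) = 0.523576
E₀ = V₀·N(d₁) − D·e^(−rT)·N(d₂)
   = 409.8515·0.998545 − 138.1453·0.523576·0.989895 = 337.656332
B₀ = V₀ − E₀ = 409.8515 − 337.656332 = 72.195168

B0=72.1952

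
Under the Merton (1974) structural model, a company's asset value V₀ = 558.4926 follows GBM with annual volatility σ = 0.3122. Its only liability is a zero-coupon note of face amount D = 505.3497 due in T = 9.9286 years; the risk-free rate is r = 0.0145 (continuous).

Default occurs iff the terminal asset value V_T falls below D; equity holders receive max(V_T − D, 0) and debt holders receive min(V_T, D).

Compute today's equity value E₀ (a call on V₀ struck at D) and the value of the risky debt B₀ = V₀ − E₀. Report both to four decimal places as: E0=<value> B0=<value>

d₁ = [ln(V₀/D) + (r + σ²/2)T] / (σ√T)
   = [ln(558.4926/505.3497) + (0.0145 + 0.5·0.3122²)·9.9286] / (0.3122·√9.9286)
   = [0.099991 + 0.627829] / 0.983732 = 0.739856
d₂ = d₁ − σ√T = 0.739856 − 0.983732 = -0.243876
N(d₁) = 0.770306,  N(d₂) = 0.403663,  e^(−rT) = 0.865918
E₀ = V₀·N(d₁) − D·e^(−rT)·N(d₂)
   = 558.4926·0.770306 − 505.3497·0.865918·0.403663 = 253.570707
B₀ = V₀ − E₀ = 558.4926 − 253.570707 = 304.921893

E0=253.5707 B0=304.9219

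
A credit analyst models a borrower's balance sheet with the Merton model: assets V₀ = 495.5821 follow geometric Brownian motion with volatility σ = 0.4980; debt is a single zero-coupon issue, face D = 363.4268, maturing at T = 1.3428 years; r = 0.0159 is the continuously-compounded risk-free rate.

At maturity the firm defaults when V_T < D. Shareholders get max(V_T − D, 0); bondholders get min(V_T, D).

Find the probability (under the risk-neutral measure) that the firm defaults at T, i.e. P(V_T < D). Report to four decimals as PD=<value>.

d₁ = [ln(V₀/D) + (r + σ²/2)T] / (σ√T)
   = [ln(495.5821/363.4268) + (0.0159 + 0.5·0.4980²)·1.3428] / (0.4980·√1.3428)
   = [0.310155 + 0.187860] / 0.577079 = 0.862994
d₂ = d₁ − σ√T = 0.862994 − 0.577079 = 0.285916
risk-neutral PD = N(−d₂) = N(-0.285916) = 0.387471

PD=0.3875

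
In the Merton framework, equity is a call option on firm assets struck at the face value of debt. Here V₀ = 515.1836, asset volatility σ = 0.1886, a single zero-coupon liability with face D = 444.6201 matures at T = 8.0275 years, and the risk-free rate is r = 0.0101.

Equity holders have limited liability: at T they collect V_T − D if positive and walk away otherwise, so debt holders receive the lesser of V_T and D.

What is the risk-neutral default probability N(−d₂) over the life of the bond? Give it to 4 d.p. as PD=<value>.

d₁ = [ln(V₀/D) + (r + σ²/2)T] / (σ√T)
   = [ln(515.1836/444.6201) + (0.0101 + 0.5·0.1886²)·8.0275] / (0.1886·√8.0275)
   = [0.147303 + 0.223847] / 0.534357 = 0.694572
d₂ = d₁ − σ√T = 0.694572 − 0.534357 = 0.160215
risk-neutral PD = N(−d₂) = N(-0.160215) = 0.436356

PD=0.4364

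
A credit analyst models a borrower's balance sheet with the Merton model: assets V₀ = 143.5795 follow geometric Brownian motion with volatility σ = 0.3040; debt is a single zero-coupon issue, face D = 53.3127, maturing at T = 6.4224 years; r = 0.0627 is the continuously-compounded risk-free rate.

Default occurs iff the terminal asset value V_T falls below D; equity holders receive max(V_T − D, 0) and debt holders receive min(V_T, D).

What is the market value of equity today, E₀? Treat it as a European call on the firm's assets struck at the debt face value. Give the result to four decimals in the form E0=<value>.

d₁ = [ln(V₀/D) + (r + σ²/2)T] / (σ√T)
   = [ln(143.5795/53.3127) + (0.0627 + 0.5·0.3040²)·6.4224] / (0.3040·√6.4224)
   = [0.990714 + 0.699451] / 0.770411 = 2.193850
d₂ = d₁ − σ√T = 2.193850 − 0.770411 = 1.423439
N(d₁) = 0.985877,  N(d₂) = 0.922696,  e^(−rT) = 0.668523
E₀ = V₀·N(d₁) − D·e^(−rT)·N(d₂)
   = 143.5795·0.985877 − 53.3127·0.668523·0.922696 = 108.666135

E0=108.6661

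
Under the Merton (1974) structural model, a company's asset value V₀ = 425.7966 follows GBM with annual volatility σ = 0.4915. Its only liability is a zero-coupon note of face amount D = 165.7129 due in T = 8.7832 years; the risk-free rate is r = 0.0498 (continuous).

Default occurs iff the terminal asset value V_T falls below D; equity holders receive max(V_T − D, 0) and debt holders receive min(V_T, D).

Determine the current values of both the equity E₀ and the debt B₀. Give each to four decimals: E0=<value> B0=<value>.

d₁ = [ln(V₀/D) + (r + σ²/2)T] / (σ√T)
   = [ln(425.7966/165.7129) + (0.0498 + 0.5·0.4915²)·8.7832] / (0.4915·√8.7832)
   = [0.943705 + 1.498292] / 1.456632 = 1.676468
d₂ = d₁ − σ√T = 1.676468 − 1.456632 = 0.219836
N(d₁) = 0.953177,  N(d₂) = 0.587000,  e^(−rT) = 0.645711
E₀ = V₀·N(d₁) − D·e^(−rT)·N(d₂)
   = 425.7966·0.953177 − 165.7129·0.645711·0.587000 = 343.048812
B₀ = V₀ − E₀ = 425.7966 − 343.048812 = 82.747788

E0=343.0488 B0=82.7478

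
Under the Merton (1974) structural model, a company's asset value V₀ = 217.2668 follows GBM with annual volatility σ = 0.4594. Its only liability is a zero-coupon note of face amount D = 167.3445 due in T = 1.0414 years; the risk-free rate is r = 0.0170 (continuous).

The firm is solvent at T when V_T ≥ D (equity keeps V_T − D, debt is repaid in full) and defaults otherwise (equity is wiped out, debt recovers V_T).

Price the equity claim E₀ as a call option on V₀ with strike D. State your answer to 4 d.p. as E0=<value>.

d₁ = [ln(V₀/D) + (r + σ²/2)T] / (σ√T)
   = [ln(217.2668/167.3445) + (0.0170 + 0.5·0.4594²)·1.0414] / (0.4594·√1.0414)
   = [0.261072 + 0.127597] / 0.468813 = 0.829047
d₂ = d₁ − σ√T = 0.829047 − 0.468813 = 0.360234
N(d₁) = 0.796461,  N(d₂) = 0.640664,  e^(−rT) = 0.982452
E₀ = V₀·N(d₁) − D·e^(−rT)·N(d₂)
   = 217.2668·0.796461 − 167.3445·0.982452·0.640664 = 67.714328

E0=67.7143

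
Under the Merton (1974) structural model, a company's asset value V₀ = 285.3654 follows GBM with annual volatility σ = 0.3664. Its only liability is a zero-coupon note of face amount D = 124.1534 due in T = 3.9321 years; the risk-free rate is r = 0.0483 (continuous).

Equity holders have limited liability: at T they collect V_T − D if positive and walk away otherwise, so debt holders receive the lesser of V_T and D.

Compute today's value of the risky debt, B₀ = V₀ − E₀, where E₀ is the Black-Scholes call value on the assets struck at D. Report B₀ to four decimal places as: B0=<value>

B0=98.3912

d₁ = [ln(V₀/D) + (r + σ²/2)T] / (σ√T)
   = [ln(285.3654/124.1534) + (0.0483 + 0.5·0.3664²)·3.9321] / (0.3664·√3.9321)
   = [0.832253 + 0.453861] / 0.726554 = 1.770156
d₂ = d₁ − σ√T = 1.770156 − 0.726554 = 1.043602
N(d₁) = 0.961649,  N(d₂) = 0.851665,  e^(−rT) = 0.827025
E₀ = V₀·N(d₁) − D·e^(−rT)·N(d₂)
   = 285.3654·0.961649 − 124.1534·0.827025·0.851665 = 186.974220
B₀ = V₀ − E₀ = 285.3654 − 186.974220 = 98.391180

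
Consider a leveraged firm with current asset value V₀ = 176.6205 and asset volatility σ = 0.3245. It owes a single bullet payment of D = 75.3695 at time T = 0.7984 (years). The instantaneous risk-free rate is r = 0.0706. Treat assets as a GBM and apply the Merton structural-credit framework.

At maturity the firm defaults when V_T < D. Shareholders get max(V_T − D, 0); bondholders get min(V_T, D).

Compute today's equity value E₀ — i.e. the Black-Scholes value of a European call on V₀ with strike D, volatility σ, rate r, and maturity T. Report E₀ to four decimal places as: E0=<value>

E0=105.3895

d₁ = [ln(V₀/D) + (r + σ²/2)T] / (σ√T)
   = [ln(176.6205/75.3695) + (0.0706 + 0.5·0.3245²)·0.7984] / (0.3245·√0.7984)
   = [0.851601 + 0.098403] / 0.289951 = 3.276425
d₂ = d₁ − σ√T = 3.276425 − 0.289951 = 2.986474
N(d₁) = 0.999474,  N(d₂) = 0.998589,  e^(−rT) = 0.945192
E₀ = V₀·N(d₁) − D·e^(−rT)·N(d₂)
   = 176.6205·0.999474 − 75.3695·0.945192·0.998589 = 105.389523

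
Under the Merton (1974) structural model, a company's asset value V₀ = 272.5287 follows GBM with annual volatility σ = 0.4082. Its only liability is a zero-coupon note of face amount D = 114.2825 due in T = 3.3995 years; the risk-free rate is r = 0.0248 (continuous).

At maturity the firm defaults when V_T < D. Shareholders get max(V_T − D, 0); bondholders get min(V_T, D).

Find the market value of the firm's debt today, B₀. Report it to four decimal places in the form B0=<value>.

d₁ = [ln(V₀/D) + (r + σ²/2)T] / (σ√T)
   = [ln(272.5287/114.2825) + (0.0248 + 0.5·0.4082²)·3.3995] / (0.4082·√3.3995)
   = [0.869070 + 0.367532] / 0.752628 = 1.643046
d₂ = d₁ − σ√T = 1.643046 − 0.752628 = 0.890418
N(d₁) = 0.949813,  N(d₂) = 0.813379,  e^(−rT) = 0.919148
E₀ = V₀·N(d₁) − D·e^(−rT)·N(d₂)
   = 272.5287·0.949813 − 114.2825·0.919148·0.813379 = 173.411928
B₀ = V₀ − E₀ = 272.5287 − 173.411928 = 99.116772

B0=99.1168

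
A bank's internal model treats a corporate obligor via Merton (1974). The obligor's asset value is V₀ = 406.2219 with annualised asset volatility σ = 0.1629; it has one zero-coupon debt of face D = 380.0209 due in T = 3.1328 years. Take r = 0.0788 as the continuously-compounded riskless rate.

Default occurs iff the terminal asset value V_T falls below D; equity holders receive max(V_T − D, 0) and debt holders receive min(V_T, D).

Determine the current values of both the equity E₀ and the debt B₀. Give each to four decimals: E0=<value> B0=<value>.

d₁ = [ln(V₀/D) + (r + σ²/2)T] / (σ√T)
   = [ln(406.2219/380.0209) + (0.0788 + 0.5·0.1629²)·3.1328] / (0.1629·√3.1328)
   = [0.066673 + 0.288431] / 0.288328 = 1.231598
d₂ = d₁ − σ√T = 1.231598 − 0.288328 = 0.943269
N(d₁) = 0.890950,  N(d₂) = 0.827228,  e^(−rT) = 0.781246
E₀ = V₀·N(d₁) − D·e^(−rT)·N(d₂)
   = 406.2219·0.890950 − 380.0209·0.781246·0.827228 = 116.327702
B₀ = V₀ − E₀ = 406.2219 − 116.327702 = 289.894198

E0=116.3277 B0=289.8942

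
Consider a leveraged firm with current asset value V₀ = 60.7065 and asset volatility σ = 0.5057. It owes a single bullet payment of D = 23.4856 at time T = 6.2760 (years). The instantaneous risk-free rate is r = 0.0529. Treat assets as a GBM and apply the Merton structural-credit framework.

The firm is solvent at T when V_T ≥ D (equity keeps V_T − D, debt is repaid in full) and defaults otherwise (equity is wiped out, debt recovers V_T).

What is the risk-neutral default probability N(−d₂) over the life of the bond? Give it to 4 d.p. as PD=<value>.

PD=0.3526

d₁ = [ln(V₀/D) + (r + σ²/2)T] / (σ√T)
   = [ln(60.7065/23.4856) + (0.0529 + 0.5·0.5057²)·6.2760] / (0.5057·√6.2760)
   = [0.949663 + 1.134489] / 1.266877 = 1.645110
d₂ = d₁ − σ√T = 1.645110 − 1.266877 = 0.378233
risk-neutral PD = N(−d₂) = N(-0.378233) = 0.352629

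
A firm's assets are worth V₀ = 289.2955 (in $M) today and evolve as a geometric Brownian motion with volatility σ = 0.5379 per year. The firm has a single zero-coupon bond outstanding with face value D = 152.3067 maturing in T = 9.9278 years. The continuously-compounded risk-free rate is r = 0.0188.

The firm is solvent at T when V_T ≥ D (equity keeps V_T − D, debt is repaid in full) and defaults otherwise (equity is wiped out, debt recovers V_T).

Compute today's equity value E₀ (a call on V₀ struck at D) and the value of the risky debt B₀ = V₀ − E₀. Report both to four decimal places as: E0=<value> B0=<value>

E0=217.5577 B0=71.7378

d₁ = [ln(V₀/D) + (r + σ²/2)T] / (σ√T)
   = [ln(289.2955/152.3067) + (0.0188 + 0.5·0.5379²)·9.9278] / (0.5379·√9.9278)
   = [0.641552 + 1.622880] / 1.694837 = 1.336076
d₂ = d₁ − σ√T = 1.336076 − 1.694837 = -0.358761
N(d₁) = 0.909238,  N(d₂) = 0.359887,  e^(−rT) = 0.829740
E₀ = V₀·N(d₁) − D·e^(−rT)·N(d₂)
   = 289.2955·0.909238 − 152.3067·0.829740·0.359887 = 217.557711
B₀ = V₀ − E₀ = 289.2955 − 217.557711 = 71.737789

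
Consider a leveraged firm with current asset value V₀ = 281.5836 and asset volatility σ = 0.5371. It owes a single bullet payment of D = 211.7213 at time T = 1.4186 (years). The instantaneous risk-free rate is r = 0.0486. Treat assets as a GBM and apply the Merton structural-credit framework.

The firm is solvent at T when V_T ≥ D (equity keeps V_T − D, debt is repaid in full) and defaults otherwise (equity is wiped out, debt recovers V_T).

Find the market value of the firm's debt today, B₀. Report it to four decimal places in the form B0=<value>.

B0=170.9102

d₁ = [ln(V₀/D) + (r + σ²/2)T] / (σ√T)
   = [ln(281.5836/211.7213) + (0.0486 + 0.5·0.5371²)·1.4186] / (0.5371·√1.4186)
   = [0.285159 + 0.273560] / 0.639713 = 0.873390
d₂ = d₁ − σ√T = 0.873390 − 0.639713 = 0.233677
N(d₁) = 0.808775,  N(d₂) = 0.592382,  e^(−rT) = 0.933379
E₀ = V₀·N(d₁) − D·e^(−rT)·N(d₂)
   = 281.5836·0.808775 − 211.7213·0.933379·0.592382 = 110.673383
B₀ = V₀ − E₀ = 281.5836 − 110.673383 = 170.910217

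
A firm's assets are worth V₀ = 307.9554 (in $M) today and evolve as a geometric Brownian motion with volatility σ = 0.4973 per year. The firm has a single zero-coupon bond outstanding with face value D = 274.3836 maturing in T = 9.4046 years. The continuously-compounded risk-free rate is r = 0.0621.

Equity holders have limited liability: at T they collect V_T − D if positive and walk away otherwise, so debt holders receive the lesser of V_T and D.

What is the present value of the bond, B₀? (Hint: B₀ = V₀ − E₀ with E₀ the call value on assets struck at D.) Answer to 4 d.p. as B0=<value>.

d₁ = [ln(V₀/D) + (r + σ²/2)T] / (σ√T)
   = [ln(307.9554/274.3836) + (0.0621 + 0.5·0.4973²)·9.4046] / (0.4973·√9.4046)
   = [0.115428 + 1.746939] / 1.525066 = 1.221171
d₂ = d₁ − σ√T = 1.221171 − 1.525066 = -0.303895
N(d₁) = 0.888989,  N(d₂) = 0.380604,  e^(−rT) = 0.557649
E₀ = V₀·N(d₁) − D·e^(−rT)·N(d₂)
   = 307.9554·0.888989 − 274.3836·0.557649·0.380604 = 215.532967
B₀ = V₀ − E₀ = 307.9554 − 215.532967 = 92.422433

B0=92.4224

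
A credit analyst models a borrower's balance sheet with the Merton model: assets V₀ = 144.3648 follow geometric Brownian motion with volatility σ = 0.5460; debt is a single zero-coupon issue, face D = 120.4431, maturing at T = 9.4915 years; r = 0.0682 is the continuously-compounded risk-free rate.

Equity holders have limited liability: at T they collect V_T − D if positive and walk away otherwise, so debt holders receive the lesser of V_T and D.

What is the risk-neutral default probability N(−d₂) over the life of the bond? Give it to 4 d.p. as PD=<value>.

PD=0.6363

d₁ = [ln(V₀/D) + (r + σ²/2)T] / (σ√T)
   = [ln(144.3648/120.4431) + (0.0682 + 0.5·0.5460²)·9.4915] / (0.5460·√9.4915)
   = [0.181166 + 2.062104] / 1.682132 = 1.333588
d₂ = d₁ − σ√T = 1.333588 − 1.682132 = -0.348544
risk-neutral PD = N(−d₂) = N(0.348544) = 0.636284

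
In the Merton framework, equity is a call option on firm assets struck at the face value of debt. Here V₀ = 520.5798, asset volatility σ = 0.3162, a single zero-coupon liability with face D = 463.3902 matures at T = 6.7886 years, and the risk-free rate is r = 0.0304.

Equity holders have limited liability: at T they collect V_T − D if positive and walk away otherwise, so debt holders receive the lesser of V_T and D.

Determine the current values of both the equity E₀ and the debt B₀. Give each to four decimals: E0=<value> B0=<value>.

d₁ = [ln(V₀/D) + (r + σ²/2)T] / (σ√T)
   = [ln(520.5798/463.3902) + (0.0304 + 0.5·0.3162²)·6.7886] / (0.3162·√6.7886)
   = [0.116374 + 0.545744] / 0.823857 = 0.803680
d₂ = d₁ − σ√T = 0.803680 − 0.823857 = -0.020177
N(d₁) = 0.789209,  N(d₂) = 0.491951,  e^(−rT) = 0.813529
E₀ = V₀·N(d₁) − D·e^(−rT)·N(d₂)
   = 520.5798·0.789209 − 463.3902·0.813529·0.491951 = 225.389911
B₀ = V₀ − E₀ = 520.5798 − 225.389911 = 295.189889

E0=225.3899 B0=295.1899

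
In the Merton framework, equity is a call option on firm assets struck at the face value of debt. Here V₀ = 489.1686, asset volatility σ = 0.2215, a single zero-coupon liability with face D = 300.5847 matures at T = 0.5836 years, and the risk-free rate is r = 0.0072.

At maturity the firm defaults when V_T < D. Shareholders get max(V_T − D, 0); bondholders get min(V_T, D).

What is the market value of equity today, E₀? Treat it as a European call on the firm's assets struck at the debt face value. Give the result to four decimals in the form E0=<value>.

E0=189.8789

d₁ = [ln(V₀/D) + (r + σ²/2)T] / (σ√T)
   = [ln(489.1686/300.5847) + (0.0072 + 0.5·0.2215²)·0.5836] / (0.2215·√0.5836)
   = [0.486978 + 0.018518] / 0.169212 = 2.987351
d₂ = d₁ − σ√T = 2.987351 − 0.169212 = 2.818139
N(d₁) = 0.998593,  N(d₂) = 0.997585,  e^(−rT) = 0.995807
E₀ = V₀·N(d₁) − D·e^(−rT)·N(d₂)
   = 489.1686·0.998593 − 300.5847·0.995807·0.997585 = 189.878919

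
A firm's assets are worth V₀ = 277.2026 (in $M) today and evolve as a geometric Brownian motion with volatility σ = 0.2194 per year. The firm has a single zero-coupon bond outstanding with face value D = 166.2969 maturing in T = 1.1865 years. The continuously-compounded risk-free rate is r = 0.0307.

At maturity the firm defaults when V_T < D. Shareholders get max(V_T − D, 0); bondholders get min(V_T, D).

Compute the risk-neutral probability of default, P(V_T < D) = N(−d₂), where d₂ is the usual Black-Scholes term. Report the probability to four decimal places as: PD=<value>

d₁ = [ln(V₀/D) + (r + σ²/2)T] / (σ√T)
   = [ln(277.2026/166.2969) + (0.0307 + 0.5·0.2194²)·1.1865] / (0.2194·√1.1865)
   = [0.510974 + 0.064982] / 0.238985 = 2.410011
d₂ = d₁ − σ√T = 2.410011 − 0.238985 = 2.171026
risk-neutral PD = N(−d₂) = N(-2.171026) = 0.014965

PD=0.0150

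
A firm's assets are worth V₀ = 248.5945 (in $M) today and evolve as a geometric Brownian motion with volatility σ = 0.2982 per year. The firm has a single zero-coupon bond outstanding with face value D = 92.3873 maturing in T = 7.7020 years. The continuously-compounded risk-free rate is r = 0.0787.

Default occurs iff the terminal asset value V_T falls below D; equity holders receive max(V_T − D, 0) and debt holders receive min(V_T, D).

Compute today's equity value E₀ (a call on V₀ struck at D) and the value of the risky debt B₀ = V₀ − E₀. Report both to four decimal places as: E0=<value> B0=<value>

d₁ = [ln(V₀/D) + (r + σ²/2)T] / (σ√T)
   = [ln(248.5945/92.3873) + (0.0787 + 0.5·0.2982²)·7.7020] / (0.2982·√7.7020)
   = [0.989834 + 0.948591] / 0.827579 = 2.342283
d₂ = d₁ − σ√T = 2.342283 − 0.827579 = 1.514705
N(d₁) = 0.990417,  N(d₂) = 0.935076,  e^(−rT) = 0.545448
E₀ = V₀·N(d₁) − D·e^(−rT)·N(d₂)
   = 248.5945·0.990417 − 92.3873·0.545448·0.935076 = 199.091374
B₀ = V₀ − E₀ = 248.5945 − 199.091374 = 49.503126

E0=199.0914 B0=49.5031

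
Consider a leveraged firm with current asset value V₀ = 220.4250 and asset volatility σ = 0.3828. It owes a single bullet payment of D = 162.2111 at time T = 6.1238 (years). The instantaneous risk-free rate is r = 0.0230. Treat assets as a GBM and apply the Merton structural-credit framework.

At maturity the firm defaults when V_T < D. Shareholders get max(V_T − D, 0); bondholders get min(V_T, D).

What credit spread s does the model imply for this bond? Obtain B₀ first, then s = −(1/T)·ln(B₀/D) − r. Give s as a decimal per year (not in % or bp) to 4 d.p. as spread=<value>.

spread=0.0430

d₁ = [ln(V₀/D) + (r + σ²/2)T] / (σ√T)
   = [ln(220.4250/162.2111) + (0.0230 + 0.5·0.3828²)·6.1238] / (0.3828·√6.1238)
   = [0.306659 + 0.589525] / 0.947289 = 0.946052
d₂ = d₁ − σ√T = 0.946052 − 0.947289 = -0.001237
N(d₁) = 0.827939,  N(d₂) = 0.499507,  e^(−rT) = 0.868622
E₀ = V₀·N(d₁) − D·e^(−rT)·N(d₂)
   = 220.4250·0.827939 − 162.2111·0.868622·0.499507 = 112.117919
B₀ = V₀ − E₀ = 220.4250 − 112.117919 = 108.307081
spread = −(1/T)·ln(B₀/D) − r = −(1/6.1238)·ln(108.307081/162.2111) − 0.0230 = 0.04296036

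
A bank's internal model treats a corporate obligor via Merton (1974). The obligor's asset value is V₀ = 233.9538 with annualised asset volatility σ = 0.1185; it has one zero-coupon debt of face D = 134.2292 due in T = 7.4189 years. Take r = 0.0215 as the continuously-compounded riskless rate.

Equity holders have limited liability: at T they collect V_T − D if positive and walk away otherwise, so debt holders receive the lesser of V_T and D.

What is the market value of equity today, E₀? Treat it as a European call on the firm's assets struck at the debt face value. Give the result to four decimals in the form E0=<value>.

d₁ = [ln(V₀/D) + (r + σ²/2)T] / (σ√T)
   = [ln(233.9538/134.2292) + (0.0215 + 0.5·0.1185²)·7.4189] / (0.1185·√7.4189)
   = [0.555575 + 0.211595] / 0.322766 = 2.376860
d₂ = d₁ − σ√T = 2.376860 − 0.322766 = 2.054094
N(d₁) = 0.991270,  N(d₂) = 0.980017,  e^(−rT) = 0.852565
E₀ = V₀·N(d₁) − D·e^(−rT)·N(d₂)
   = 233.9538·0.991270 − 134.2292·0.852565·0.980017 = 119.759113

E0=119.7591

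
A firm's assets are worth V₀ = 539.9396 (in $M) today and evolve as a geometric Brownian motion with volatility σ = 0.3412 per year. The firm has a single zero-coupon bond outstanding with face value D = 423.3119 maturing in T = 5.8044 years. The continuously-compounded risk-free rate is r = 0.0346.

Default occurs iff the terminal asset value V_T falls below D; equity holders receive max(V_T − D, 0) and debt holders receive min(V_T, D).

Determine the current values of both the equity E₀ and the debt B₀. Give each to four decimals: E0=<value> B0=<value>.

d₁ = [ln(V₀/D) + (r + σ²/2)T] / (σ√T)
   = [ln(539.9396/423.3119) + (0.0346 + 0.5·0.3412²)·5.8044] / (0.3412·√5.8044)
   = [0.243348 + 0.538699] / 0.822030 = 0.951361
d₂ = d₁ − σ√T = 0.951361 − 0.822030 = 0.129331
N(d₁) = 0.829289,  N(d₂) = 0.551452,  e^(−rT) = 0.818050
E₀ = V₀·N(d₁) − D·e^(−rT)·N(d₂)
   = 539.9396·0.829289 − 423.3119·0.818050·0.551452 = 256.803763
B₀ = V₀ − E₀ = 539.9396 − 256.803763 = 283.135837

E0=256.8038 B0=283.1358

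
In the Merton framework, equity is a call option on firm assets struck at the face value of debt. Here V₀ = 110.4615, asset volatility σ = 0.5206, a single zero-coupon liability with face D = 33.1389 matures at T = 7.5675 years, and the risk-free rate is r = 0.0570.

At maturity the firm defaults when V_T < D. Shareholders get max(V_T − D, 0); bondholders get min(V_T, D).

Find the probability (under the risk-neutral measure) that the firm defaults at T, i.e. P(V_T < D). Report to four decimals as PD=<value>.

d₁ = [ln(V₀/D) + (r + σ²/2)T] / (σ√T)
   = [ln(110.4615/33.1389) + (0.0570 + 0.5·0.5206²)·7.5675] / (0.5206·√7.5675)
   = [1.203959 + 1.456836] / 1.432123 = 1.857937
d₂ = d₁ − σ√T = 1.857937 − 1.432123 = 0.425814
risk-neutral PD = N(−d₂) = N(-0.425814) = 0.335122

PD=0.3351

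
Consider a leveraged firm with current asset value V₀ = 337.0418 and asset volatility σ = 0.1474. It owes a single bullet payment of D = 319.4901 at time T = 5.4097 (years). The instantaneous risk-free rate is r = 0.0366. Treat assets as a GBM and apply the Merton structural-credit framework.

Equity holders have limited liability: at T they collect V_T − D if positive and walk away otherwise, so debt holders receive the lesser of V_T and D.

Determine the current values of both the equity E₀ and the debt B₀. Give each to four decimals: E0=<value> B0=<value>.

d₁ = [ln(V₀/D) + (r + σ²/2)T] / (σ√T)
   = [ln(337.0418/319.4901) + (0.0366 + 0.5·0.1474²)·5.4097] / (0.1474·√5.4097)
   = [0.053481 + 0.256763] / 0.342834 = 0.904937
d₂ = d₁ − σ√T = 0.904937 − 0.342834 = 0.562103
N(d₁) = 0.817251,  N(d₂) = 0.712977,  e^(−rT) = 0.820374
E₀ = V₀·N(d₁) − D·e^(−rT)·N(d₂)
   = 337.0418·0.817251 − 319.4901·0.820374·0.712977 = 88.575377
B₀ = V₀ − E₀ = 337.0418 − 88.575377 = 248.466423

E0=88.5754 B0=248.4664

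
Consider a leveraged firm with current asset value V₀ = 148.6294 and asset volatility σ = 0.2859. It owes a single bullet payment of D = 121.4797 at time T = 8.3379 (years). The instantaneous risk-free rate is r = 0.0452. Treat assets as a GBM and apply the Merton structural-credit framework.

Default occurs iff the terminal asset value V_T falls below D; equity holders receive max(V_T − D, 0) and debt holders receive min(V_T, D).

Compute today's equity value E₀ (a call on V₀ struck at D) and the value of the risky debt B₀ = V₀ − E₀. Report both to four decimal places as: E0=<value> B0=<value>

d₁ = [ln(V₀/D) + (r + σ²/2)T] / (σ√T)
   = [ln(148.6294/121.4797) + (0.0452 + 0.5·0.2859²)·8.3379] / (0.2859·√8.3379)
   = [0.201709 + 0.717638] / 0.825548 = 1.113620
d₂ = d₁ − σ√T = 1.113620 − 0.825548 = 0.288071
N(d₁) = 0.867279,  N(d₂) = 0.613354,  e^(−rT) = 0.686003
E₀ = V₀·N(d₁) − D·e^(−rT)·N(d₂)
   = 148.6294·0.867279 − 121.4797·0.686003·0.613354 = 77.788999
B₀ = V₀ − E₀ = 148.6294 − 77.788999 = 70.840401

E0=77.7890 B0=70.8404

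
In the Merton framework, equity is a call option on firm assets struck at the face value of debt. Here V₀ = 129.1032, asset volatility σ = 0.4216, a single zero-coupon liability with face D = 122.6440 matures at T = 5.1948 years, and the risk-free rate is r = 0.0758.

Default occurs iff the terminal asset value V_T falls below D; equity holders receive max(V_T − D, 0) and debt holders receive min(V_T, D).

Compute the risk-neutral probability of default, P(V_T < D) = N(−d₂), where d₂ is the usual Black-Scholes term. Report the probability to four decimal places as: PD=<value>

d₁ = [ln(V₀/D) + (r + σ²/2)T] / (σ√T)
   = [ln(129.1032/122.6440) + (0.0758 + 0.5·0.4216²)·5.1948] / (0.4216·√5.1948)
   = [0.051326 + 0.855445] / 0.960915 = 0.943654
d₂ = d₁ − σ√T = 0.943654 − 0.960915 = -0.017262
risk-neutral PD = N(−d₂) = N(0.017262) = 0.506886

PD=0.5069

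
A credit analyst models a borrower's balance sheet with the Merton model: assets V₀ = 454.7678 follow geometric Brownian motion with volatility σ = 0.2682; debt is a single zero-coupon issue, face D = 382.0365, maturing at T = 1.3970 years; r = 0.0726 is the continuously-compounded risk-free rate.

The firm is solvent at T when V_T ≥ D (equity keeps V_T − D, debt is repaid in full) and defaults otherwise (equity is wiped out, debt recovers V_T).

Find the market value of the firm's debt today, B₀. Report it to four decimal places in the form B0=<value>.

B0=331.9608

d₁ = [ln(V₀/D) + (r + σ²/2)T] / (σ√T)
   = [ln(454.7678/382.0365) + (0.0726 + 0.5·0.2682²)·1.3970] / (0.2682·√1.3970)
   = [0.174271 + 0.151666] / 0.316998 = 1.028198
d₂ = d₁ − σ√T = 1.028198 − 0.316998 = 0.711199
N(d₁) = 0.848072,  N(d₂) = 0.761520,  e^(−rT) = 0.903551
E₀ = V₀·N(d₁) − D·e^(−rT)·N(d₂)
   = 454.7678·0.848072 − 382.0365·0.903551·0.761520 = 122.806951
B₀ = V₀ − E₀ = 454.7678 − 122.806951 = 331.960849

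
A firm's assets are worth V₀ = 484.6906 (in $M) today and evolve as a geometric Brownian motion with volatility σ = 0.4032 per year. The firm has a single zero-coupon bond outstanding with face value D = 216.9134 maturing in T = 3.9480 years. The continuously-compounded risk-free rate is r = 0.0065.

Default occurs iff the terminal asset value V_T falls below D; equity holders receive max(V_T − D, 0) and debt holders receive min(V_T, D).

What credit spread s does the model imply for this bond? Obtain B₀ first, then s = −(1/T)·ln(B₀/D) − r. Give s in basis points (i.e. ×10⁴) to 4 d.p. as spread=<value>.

d₁ = [ln(V₀/D) + (r + σ²/2)T] / (σ√T)
   = [ln(484.6906/216.9134) + (0.0065 + 0.5·0.4032²)·3.9480] / (0.4032·√3.9480)
   = [0.804013 + 0.346576] / 0.801141 = 1.436186
d₂ = d₁ − σ√T = 1.436186 − 0.801141 = 0.635045
N(d₁) = 0.924525,  N(d₂) = 0.737301,  e^(−rT) = 0.974664
E₀ = V₀·N(d₁) − D·e^(−rT)·N(d₂)
   = 484.6906·0.924525 − 216.9134·0.974664·0.737301 = 292.230304
B₀ = V₀ − E₀ = 484.6906 − 292.230304 = 192.460296
spread = −(1/T)·ln(B₀/D) − r = −(1/3.9480)·ln(192.460296/216.9134) − 0.0065 = 0.02379593
in basis points: 0.02379593 × 10⁴ = 237.9593 bp

spread=237.9593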